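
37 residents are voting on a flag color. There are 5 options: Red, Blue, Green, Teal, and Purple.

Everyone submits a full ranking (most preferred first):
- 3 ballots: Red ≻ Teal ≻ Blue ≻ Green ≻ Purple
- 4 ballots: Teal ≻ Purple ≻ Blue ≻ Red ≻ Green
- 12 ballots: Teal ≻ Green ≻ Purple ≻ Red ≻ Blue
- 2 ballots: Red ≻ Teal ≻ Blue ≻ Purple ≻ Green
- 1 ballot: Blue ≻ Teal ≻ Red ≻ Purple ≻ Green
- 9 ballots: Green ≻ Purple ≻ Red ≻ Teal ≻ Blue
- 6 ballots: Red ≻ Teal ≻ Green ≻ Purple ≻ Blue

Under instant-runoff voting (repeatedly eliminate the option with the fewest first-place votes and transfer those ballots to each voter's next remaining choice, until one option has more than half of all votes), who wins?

Round 1: Red 11, Blue 1, Green 9, Teal 16, Purple 0. Purple eliminated.
Round 2: Red 11, Blue 1, Green 9, Teal 16. Blue eliminated.
Round 3: Red 11, Green 9, Teal 17. Green eliminated.
Round 4: Red 20, Teal 17. Red has a majority (≥19).

Red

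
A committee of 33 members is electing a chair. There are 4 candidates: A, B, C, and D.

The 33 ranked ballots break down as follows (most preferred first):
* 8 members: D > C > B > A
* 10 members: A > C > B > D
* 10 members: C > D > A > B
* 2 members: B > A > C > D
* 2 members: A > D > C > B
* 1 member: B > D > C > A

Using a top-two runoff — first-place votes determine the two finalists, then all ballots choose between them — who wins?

Round 1 first-place votes: A 12, B 3, C 10, D 8. A and C advance.
Runoff: A is ranked above C on 14 ballots, C above A on 19.

C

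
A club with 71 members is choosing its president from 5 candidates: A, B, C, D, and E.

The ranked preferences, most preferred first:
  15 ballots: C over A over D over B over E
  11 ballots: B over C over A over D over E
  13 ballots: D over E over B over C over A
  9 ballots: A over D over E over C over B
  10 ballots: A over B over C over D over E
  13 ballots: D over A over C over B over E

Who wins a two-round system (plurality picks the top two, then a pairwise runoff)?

Round 1 first-place votes: A 19, B 11, C 15, D 26, E 0. D and A advance.
Runoff: D is ranked above A on 26 ballots, A above D on 45.

A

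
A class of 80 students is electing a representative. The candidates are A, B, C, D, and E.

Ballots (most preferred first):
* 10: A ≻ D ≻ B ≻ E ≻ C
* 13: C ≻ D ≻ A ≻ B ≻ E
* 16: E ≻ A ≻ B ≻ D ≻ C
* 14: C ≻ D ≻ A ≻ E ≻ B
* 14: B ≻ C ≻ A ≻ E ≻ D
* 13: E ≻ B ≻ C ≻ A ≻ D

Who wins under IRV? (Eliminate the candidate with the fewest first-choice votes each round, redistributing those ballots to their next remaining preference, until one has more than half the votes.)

Round 1: A 10, B 14, C 27, D 0, E 29. D eliminated.
Round 2: A 10, B 14, C 27, E 29. A eliminated.
Round 3: B 24, C 27, E 29. B eliminated.
Round 4: C 41, E 39. C has a majority (≥41).

C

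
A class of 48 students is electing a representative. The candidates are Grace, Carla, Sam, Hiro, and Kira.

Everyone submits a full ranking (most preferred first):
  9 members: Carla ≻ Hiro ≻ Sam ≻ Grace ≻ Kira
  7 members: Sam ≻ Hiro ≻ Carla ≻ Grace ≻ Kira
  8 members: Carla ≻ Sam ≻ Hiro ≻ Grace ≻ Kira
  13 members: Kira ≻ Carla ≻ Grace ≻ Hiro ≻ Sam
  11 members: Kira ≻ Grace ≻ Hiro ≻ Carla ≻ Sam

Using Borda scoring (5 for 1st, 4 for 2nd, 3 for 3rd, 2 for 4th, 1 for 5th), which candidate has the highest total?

Grace: 9×2 + 7×2 + 8×2 + 13×3 + 11×4 = 131
Carla: 9×5 + 7×3 + 8×5 + 13×4 + 11×2 = 180
Sam: 9×3 + 7×5 + 8×4 + 13×1 + 11×1 = 118
Hiro: 9×4 + 7×4 + 8×3 + 13×2 + 11×3 = 147
Kira: 9×1 + 7×1 + 8×1 + 13×5 + 11×5 = 144

Carla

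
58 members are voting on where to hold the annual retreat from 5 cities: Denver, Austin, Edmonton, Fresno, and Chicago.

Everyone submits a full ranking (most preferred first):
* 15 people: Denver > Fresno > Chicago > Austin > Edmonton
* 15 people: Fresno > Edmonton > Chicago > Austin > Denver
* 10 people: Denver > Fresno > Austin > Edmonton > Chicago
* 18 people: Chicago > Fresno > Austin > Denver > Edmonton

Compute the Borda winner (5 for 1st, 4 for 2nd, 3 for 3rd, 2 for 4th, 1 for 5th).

Fresno

Denver: 15×5 + 15×1 + 10×5 + 18×2 = 176
Austin: 15×2 + 15×2 + 10×3 + 18×3 = 144
Edmonton: 15×1 + 15×4 + 10×2 + 18×1 = 113
Fresno: 15×4 + 15×5 + 10×4 + 18×4 = 247
Chicago: 15×3 + 15×3 + 10×1 + 18×5 = 190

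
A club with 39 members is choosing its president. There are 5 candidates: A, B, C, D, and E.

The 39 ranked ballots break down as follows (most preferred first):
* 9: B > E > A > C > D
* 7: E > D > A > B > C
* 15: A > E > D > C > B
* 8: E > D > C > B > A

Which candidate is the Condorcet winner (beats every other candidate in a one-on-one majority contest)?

E vs A: 24–15
E vs B: 30–9
E vs C: 39–0
E vs D: 39–0
E beats every other candidate.

E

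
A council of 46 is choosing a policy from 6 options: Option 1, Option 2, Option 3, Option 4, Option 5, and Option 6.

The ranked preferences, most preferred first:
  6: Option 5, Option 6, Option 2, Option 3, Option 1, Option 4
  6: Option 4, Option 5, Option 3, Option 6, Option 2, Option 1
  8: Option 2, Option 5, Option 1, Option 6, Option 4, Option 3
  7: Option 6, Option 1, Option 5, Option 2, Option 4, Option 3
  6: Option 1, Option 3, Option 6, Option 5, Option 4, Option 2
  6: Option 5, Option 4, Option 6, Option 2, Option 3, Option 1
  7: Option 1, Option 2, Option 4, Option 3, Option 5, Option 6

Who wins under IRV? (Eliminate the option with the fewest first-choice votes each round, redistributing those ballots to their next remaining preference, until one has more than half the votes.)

Round 1: Option 1 13, Option 2 8, Option 3 0, Option 4 6, Option 5 12, Option 6 7. Option 3 eliminated.
Round 2: Option 1 13, Option 2 8, Option 4 6, Option 5 12, Option 6 7. Option 4 eliminated.
Round 3: Option 1 13, Option 2 8, Option 5 18, Option 6 7. Option 6 eliminated.
Round 4: Option 1 20, Option 2 8, Option 5 18. Option 2 eliminated.
Round 5: Option 1 20, Option 5 26. Option 5 has a majority (≥24).

Option 5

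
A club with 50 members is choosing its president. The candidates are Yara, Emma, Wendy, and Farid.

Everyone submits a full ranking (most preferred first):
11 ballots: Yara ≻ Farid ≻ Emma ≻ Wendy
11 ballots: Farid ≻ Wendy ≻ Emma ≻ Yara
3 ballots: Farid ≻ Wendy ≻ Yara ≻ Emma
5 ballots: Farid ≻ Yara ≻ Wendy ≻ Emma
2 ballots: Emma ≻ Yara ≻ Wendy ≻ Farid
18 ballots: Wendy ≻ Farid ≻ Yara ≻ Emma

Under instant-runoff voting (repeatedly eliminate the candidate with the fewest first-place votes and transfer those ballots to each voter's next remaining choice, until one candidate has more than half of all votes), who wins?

Round 1: Yara 11, Emma 2, Wendy 18, Farid 19. Emma eliminated.
Round 2: Yara 13, Wendy 18, Farid 19. Yara eliminated.
Round 3: Wendy 20, Farid 30. Farid has a majority (≥26).

Farid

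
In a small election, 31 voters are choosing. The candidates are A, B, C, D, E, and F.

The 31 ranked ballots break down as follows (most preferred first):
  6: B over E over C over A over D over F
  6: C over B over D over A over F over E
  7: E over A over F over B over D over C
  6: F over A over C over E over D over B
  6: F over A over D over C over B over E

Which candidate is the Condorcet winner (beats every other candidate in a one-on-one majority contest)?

A

A vs B: 19–12
A vs C: 19–12
A vs D: 25–6
A vs E: 18–13
A vs F: 19–12
A beats every other candidate.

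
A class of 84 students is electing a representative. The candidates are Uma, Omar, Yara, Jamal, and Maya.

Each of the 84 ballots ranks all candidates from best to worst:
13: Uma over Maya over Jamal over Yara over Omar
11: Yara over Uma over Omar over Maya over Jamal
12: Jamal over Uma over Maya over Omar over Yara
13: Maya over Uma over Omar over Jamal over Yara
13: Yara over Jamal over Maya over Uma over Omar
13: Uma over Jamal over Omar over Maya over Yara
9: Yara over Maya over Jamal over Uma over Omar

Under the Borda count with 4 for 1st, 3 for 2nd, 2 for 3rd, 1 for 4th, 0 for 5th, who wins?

Uma: 13×4 + 11×3 + 12×3 + 13×3 + 13×1 + 13×4 + 9×1 = 234
Omar: 13×0 + 11×2 + 12×1 + 13×2 + 13×0 + 13×2 + 9×0 = 86
Yara: 13×1 + 11×4 + 12×0 + 13×0 + 13×4 + 13×0 + 9×4 = 145
Jamal: 13×2 + 11×0 + 12×4 + 13×1 + 13×3 + 13×3 + 9×2 = 183
Maya: 13×3 + 11×1 + 12×2 + 13×4 + 13×2 + 13×1 + 9×3 = 192

Uma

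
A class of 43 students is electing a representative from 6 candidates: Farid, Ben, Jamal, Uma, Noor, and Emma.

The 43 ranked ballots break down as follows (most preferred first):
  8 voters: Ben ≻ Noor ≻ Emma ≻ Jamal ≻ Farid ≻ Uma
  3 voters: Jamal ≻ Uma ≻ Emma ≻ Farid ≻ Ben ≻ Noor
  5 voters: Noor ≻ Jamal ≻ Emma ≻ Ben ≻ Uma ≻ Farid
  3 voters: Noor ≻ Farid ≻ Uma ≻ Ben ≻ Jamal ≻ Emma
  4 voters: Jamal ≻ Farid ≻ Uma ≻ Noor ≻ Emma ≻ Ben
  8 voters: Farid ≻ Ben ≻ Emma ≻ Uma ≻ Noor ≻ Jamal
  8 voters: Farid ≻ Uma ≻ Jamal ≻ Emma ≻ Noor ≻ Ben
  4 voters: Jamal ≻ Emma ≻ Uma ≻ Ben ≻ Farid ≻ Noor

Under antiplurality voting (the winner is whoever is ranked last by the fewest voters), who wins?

Last-place votes: Farid 5, Ben 12, Jamal 8, Uma 8, Noor 7, Emma 3.

Emma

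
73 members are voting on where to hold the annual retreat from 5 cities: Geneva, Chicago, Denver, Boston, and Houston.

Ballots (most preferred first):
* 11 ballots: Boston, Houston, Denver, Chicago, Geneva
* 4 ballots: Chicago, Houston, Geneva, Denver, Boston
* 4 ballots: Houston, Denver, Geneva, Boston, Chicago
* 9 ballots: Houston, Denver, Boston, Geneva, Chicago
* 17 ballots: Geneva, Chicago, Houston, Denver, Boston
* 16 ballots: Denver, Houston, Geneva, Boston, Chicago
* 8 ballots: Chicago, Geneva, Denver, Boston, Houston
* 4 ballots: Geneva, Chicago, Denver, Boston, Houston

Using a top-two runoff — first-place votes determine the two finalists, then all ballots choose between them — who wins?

Round 1 first-place votes: Geneva 21, Chicago 12, Denver 16, Boston 11, Houston 13. Geneva and Denver advance.
Runoff: Geneva is ranked above Denver on 33 ballots, Denver above Geneva on 40.

Denver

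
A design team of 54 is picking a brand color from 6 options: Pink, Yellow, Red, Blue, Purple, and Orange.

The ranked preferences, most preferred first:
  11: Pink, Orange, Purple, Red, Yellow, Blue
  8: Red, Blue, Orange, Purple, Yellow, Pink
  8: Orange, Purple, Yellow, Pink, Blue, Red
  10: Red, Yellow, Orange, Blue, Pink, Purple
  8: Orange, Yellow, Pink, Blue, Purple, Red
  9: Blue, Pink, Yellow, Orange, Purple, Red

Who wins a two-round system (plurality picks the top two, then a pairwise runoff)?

Round 1 first-place votes: Pink 11, Yellow 0, Red 18, Blue 9, Purple 0, Orange 16. Red and Orange advance.
Runoff: Red is ranked above Orange on 18 ballots, Orange above Red on 36.

Orange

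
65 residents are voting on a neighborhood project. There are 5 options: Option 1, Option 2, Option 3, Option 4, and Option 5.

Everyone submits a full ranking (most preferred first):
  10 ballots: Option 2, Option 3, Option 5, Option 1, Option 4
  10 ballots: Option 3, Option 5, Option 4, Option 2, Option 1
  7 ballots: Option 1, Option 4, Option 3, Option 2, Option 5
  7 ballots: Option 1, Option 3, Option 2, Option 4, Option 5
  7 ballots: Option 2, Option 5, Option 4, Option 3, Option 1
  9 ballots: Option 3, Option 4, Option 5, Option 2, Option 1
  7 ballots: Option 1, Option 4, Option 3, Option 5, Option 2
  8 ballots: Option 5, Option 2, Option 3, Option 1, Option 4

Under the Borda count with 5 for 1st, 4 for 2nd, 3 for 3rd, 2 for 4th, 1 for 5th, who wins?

Option 1: 10×2 + 10×1 + 7×5 + 7×5 + 7×1 + 9×1 + 7×5 + 8×2 = 167
Option 2: 10×5 + 10×2 + 7×2 + 7×3 + 7×5 + 9×2 + 7×1 + 8×4 = 197
Option 3: 10×4 + 10×5 + 7×3 + 7×4 + 7×2 + 9×5 + 7×3 + 8×3 = 243
Option 4: 10×1 + 10×3 + 7×4 + 7×2 + 7×3 + 9×4 + 7×4 + 8×1 = 175
Option 5: 10×3 + 10×4 + 7×1 + 7×1 + 7×4 + 9×3 + 7×2 + 8×5 = 193

Option 3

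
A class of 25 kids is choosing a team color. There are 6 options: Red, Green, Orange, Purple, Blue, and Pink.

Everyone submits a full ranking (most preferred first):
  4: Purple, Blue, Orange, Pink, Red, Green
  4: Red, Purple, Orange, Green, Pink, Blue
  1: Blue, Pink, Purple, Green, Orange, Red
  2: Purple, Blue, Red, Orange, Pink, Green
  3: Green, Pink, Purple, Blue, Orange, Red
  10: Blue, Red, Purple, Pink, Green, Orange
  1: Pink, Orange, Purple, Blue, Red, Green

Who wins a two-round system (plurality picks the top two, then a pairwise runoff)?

Round 1 first-place votes: Red 4, Green 3, Orange 0, Purple 6, Blue 11, Pink 1. Blue and Purple advance.
Runoff: Blue is ranked above Purple on 11 ballots, Purple above Blue on 14.

Purple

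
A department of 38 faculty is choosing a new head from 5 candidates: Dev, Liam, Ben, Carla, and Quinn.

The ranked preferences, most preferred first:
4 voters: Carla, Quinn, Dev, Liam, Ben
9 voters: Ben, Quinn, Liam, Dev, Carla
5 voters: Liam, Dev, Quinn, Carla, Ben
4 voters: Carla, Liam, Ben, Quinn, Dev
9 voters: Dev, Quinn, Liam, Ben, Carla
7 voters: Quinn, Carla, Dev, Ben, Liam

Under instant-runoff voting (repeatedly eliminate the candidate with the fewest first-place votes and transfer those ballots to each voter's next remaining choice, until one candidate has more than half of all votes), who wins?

Round 1: Dev 9, Liam 5, Ben 9, Carla 8, Quinn 7. Liam eliminated.
Round 2: Dev 14, Ben 9, Carla 8, Quinn 7. Quinn eliminated.
Round 3: Dev 14, Ben 9, Carla 15. Ben eliminated.
Round 4: Dev 23, Carla 15. Dev has a majority (≥20).

Dev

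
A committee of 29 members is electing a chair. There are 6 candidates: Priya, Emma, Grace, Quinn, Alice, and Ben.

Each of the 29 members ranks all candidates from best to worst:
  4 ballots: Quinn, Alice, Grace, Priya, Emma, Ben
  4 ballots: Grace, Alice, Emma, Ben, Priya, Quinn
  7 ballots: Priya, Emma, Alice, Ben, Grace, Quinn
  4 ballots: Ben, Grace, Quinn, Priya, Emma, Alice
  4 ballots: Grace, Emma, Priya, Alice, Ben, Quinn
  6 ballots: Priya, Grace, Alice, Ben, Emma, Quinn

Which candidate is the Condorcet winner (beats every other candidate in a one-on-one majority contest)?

Grace vs Priya: 16–13
Grace vs Emma: 22–7
Grace vs Quinn: 25–4
Grace vs Alice: 18–11
Grace vs Ben: 18–11
Grace beats every other candidate.

Grace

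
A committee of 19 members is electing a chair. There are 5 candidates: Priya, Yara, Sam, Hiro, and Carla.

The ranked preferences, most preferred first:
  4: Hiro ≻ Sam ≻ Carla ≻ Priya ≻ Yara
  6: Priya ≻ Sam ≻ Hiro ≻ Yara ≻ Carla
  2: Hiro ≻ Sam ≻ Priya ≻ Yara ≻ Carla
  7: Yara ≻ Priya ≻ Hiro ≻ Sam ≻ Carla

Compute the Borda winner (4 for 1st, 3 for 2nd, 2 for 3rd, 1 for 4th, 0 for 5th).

Priya: 4×1 + 6×4 + 2×2 + 7×3 = 53
Yara: 4×0 + 6×1 + 2×1 + 7×4 = 36
Sam: 4×3 + 6×3 + 2×3 + 7×1 = 43
Hiro: 4×4 + 6×2 + 2×4 + 7×2 = 50
Carla: 4×2 + 6×0 + 2×0 + 7×0 = 8

Priya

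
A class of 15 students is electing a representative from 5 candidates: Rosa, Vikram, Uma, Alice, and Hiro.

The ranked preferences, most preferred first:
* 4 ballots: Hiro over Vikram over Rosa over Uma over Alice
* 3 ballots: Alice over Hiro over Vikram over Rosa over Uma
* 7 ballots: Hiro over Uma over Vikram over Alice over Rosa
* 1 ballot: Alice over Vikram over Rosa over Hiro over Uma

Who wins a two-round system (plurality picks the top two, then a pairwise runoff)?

Hiro

Round 1 first-place votes: Rosa 0, Vikram 0, Uma 0, Alice 4, Hiro 11. Hiro and Alice advance.
Runoff: Hiro is ranked above Alice on 11 ballots, Alice above Hiro on 4.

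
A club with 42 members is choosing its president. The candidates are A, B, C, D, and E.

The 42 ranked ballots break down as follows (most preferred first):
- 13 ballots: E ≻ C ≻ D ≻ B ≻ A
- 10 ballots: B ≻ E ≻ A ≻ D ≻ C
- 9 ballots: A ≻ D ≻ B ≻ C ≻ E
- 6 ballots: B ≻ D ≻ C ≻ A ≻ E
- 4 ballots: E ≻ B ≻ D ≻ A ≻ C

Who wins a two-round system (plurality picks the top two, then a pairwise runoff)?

Round 1 first-place votes: A 9, B 16, C 0, D 0, E 17. E and B advance.
Runoff: E is ranked above B on 17 ballots, B above E on 25.

B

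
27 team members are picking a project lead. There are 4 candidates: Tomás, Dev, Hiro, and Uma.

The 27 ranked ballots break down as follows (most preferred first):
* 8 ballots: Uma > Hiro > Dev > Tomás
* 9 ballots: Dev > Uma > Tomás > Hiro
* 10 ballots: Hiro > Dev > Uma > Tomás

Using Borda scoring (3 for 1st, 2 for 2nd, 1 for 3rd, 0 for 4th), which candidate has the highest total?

Tomás: 8×0 + 9×1 + 10×0 = 9
Dev: 8×1 + 9×3 + 10×2 = 55
Hiro: 8×2 + 9×0 + 10×3 = 46
Uma: 8×3 + 9×2 + 10×1 = 52

Dev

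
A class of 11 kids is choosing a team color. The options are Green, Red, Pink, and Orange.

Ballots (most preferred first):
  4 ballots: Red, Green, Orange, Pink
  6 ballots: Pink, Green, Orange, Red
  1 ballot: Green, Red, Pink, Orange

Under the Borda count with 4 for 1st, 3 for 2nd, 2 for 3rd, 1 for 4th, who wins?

Green

Green: 4×3 + 6×3 + 1×4 = 34
Red: 4×4 + 6×1 + 1×3 = 25
Pink: 4×1 + 6×4 + 1×2 = 30
Orange: 4×2 + 6×2 + 1×1 = 21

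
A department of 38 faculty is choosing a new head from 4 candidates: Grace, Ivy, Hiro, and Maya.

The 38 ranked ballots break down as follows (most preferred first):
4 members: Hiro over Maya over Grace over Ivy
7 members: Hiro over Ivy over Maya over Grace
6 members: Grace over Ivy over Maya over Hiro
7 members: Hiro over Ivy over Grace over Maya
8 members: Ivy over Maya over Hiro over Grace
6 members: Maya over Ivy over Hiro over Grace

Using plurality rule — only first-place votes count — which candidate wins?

First-place votes: Grace 6, Ivy 8, Hiro 18, Maya 6.

Hiro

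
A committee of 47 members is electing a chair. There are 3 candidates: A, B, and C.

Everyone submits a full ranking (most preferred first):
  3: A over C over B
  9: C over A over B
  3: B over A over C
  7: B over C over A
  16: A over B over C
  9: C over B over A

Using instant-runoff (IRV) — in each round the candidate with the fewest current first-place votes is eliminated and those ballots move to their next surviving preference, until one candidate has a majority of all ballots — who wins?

Round 1: A 19, B 10, C 18. B eliminated.
Round 2: A 22, C 25. C has a majority (≥24).

C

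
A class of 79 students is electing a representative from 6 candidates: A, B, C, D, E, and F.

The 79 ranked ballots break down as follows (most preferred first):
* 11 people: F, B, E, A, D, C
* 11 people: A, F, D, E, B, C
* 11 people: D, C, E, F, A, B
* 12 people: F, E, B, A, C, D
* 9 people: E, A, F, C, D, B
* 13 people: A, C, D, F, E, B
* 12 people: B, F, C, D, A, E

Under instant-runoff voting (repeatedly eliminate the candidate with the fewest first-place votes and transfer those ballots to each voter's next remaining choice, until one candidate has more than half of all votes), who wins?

F

Round 1: A 24, B 12, C 0, D 11, E 9, F 23. C eliminated.
Round 2: A 24, B 12, D 11, E 9, F 23. E eliminated.
Round 3: A 33, B 12, D 11, F 23. D eliminated.
Round 4: A 33, B 12, F 34. B eliminated.
Round 5: A 33, F 46. F has a majority (≥40).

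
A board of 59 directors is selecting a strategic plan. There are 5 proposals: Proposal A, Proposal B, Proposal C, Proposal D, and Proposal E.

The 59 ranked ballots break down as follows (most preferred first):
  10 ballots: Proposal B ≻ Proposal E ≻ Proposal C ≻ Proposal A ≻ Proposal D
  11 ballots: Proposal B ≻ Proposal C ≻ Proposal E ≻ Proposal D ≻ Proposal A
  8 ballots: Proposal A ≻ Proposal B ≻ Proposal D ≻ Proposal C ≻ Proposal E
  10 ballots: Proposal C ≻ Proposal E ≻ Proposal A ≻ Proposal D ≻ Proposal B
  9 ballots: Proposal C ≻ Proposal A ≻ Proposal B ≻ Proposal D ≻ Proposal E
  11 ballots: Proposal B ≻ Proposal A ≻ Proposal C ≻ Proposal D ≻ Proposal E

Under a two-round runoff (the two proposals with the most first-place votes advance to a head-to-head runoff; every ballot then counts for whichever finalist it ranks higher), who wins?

Round 1 first-place votes: Proposal A 8, Proposal B 32, Proposal C 19, Proposal D 0, Proposal E 0. Proposal B and Proposal C advance.
Runoff: Proposal B is ranked above Proposal C on 40 ballots, Proposal C above Proposal B on 19.

Proposal B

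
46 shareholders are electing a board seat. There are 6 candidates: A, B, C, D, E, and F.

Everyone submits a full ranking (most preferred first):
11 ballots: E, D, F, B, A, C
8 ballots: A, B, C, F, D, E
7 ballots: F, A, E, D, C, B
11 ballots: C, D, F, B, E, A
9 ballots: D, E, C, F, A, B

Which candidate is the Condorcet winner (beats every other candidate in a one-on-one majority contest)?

D

D vs A: 31–15
D vs B: 38–8
D vs C: 27–19
D vs E: 28–18
D vs F: 31–15
D beats every other candidate.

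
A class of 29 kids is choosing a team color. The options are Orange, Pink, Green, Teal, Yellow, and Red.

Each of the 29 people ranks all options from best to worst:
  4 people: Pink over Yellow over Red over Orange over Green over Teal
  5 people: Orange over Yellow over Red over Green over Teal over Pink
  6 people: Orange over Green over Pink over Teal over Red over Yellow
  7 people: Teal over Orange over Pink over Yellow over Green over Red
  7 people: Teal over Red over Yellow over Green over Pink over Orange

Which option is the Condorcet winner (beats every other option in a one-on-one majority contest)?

Orange

Orange vs Pink: 18–11
Orange vs Green: 22–7
Orange vs Teal: 15–14
Orange vs Yellow: 18–11
Orange vs Red: 18–11
Orange beats every other option.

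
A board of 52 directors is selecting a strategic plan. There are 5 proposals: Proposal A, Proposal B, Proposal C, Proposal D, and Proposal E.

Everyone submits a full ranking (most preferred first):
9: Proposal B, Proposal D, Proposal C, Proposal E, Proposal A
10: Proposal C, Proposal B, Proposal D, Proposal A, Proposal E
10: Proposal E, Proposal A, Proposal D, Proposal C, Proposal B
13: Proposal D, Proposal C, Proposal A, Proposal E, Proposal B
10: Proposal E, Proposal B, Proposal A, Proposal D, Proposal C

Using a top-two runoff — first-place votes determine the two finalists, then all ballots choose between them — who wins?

Proposal D

Round 1 first-place votes: Proposal A 0, Proposal B 9, Proposal C 10, Proposal D 13, Proposal E 20. Proposal E and Proposal D advance.
Runoff: Proposal E is ranked above Proposal D on 20 ballots, Proposal D above Proposal E on 32.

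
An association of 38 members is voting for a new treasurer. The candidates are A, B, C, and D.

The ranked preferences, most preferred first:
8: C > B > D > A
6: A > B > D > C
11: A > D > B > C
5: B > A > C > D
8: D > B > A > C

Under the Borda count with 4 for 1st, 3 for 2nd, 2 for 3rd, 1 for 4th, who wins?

B

A: 8×1 + 6×4 + 11×4 + 5×3 + 8×2 = 107
B: 8×3 + 6×3 + 11×2 + 5×4 + 8×3 = 108
C: 8×4 + 6×1 + 11×1 + 5×2 + 8×1 = 67
D: 8×2 + 6×2 + 11×3 + 5×1 + 8×4 = 98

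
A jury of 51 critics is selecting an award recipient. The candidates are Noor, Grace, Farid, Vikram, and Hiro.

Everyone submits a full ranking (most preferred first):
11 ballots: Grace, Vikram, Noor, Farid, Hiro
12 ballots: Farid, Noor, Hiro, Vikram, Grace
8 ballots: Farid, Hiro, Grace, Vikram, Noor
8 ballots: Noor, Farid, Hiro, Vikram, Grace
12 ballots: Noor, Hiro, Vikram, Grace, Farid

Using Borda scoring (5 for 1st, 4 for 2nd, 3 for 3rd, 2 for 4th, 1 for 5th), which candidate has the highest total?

Noor: 11×3 + 12×4 + 8×1 + 8×5 + 12×5 = 189
Grace: 11×5 + 12×1 + 8×3 + 8×1 + 12×2 = 123
Farid: 11×2 + 12×5 + 8×5 + 8×4 + 12×1 = 166
Vikram: 11×4 + 12×2 + 8×2 + 8×2 + 12×3 = 136
Hiro: 11×1 + 12×3 + 8×4 + 8×3 + 12×4 = 151

Noor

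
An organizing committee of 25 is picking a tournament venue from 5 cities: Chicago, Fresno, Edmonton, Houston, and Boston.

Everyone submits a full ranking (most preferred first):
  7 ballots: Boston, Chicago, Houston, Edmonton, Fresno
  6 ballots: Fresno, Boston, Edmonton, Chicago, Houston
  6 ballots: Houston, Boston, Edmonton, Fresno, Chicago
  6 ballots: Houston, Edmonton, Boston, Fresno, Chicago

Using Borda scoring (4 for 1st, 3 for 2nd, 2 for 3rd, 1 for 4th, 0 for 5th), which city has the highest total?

Boston

Chicago: 7×3 + 6×1 + 6×0 + 6×0 = 27
Fresno: 7×0 + 6×4 + 6×1 + 6×1 = 36
Edmonton: 7×1 + 6×2 + 6×2 + 6×3 = 49
Houston: 7×2 + 6×0 + 6×4 + 6×4 = 62
Boston: 7×4 + 6×3 + 6×3 + 6×2 = 76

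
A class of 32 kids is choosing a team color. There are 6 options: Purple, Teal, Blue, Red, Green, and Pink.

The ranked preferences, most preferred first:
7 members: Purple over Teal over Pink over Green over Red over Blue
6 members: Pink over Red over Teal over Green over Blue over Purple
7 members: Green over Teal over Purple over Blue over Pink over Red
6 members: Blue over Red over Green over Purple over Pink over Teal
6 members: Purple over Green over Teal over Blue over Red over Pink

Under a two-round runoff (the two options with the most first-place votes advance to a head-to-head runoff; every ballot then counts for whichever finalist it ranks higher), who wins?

Round 1 first-place votes: Purple 13, Teal 0, Blue 6, Red 0, Green 7, Pink 6. Purple and Green advance.
Runoff: Purple is ranked above Green on 13 ballots, Green above Purple on 19.

Green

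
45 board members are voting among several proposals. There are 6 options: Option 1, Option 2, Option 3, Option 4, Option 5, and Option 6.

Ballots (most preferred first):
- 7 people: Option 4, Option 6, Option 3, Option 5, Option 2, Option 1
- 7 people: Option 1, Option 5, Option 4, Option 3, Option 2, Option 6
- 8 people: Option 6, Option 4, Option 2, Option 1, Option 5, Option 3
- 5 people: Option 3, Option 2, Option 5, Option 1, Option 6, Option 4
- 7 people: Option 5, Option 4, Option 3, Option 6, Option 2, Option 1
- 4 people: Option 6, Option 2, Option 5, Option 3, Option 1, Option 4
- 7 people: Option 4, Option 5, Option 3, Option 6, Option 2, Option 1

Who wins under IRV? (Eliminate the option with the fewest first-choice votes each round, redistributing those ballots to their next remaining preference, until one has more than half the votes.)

Round 1: Option 1 7, Option 2 0, Option 3 5, Option 4 14, Option 5 7, Option 6 12. Option 2 eliminated.
Round 2: Option 1 7, Option 3 5, Option 4 14, Option 5 7, Option 6 12. Option 3 eliminated.
Round 3: Option 1 7, Option 4 14, Option 5 12, Option 6 12. Option 1 eliminated.
Round 4: Option 4 14, Option 5 19, Option 6 12. Option 6 eliminated.
Round 5: Option 4 22, Option 5 23. Option 5 has a majority (≥23).

Option 5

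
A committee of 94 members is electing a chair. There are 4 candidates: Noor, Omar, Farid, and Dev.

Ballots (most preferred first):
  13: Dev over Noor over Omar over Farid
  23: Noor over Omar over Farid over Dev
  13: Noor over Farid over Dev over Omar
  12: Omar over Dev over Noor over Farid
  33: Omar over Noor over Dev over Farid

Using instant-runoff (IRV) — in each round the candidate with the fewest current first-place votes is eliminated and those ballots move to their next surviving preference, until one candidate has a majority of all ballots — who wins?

Round 1: Noor 36, Omar 45, Farid 0, Dev 13. Farid eliminated.
Round 2: Noor 36, Omar 45, Dev 13. Dev eliminated.
Round 3: Noor 49, Omar 45. Noor has a majority (≥48).

Noor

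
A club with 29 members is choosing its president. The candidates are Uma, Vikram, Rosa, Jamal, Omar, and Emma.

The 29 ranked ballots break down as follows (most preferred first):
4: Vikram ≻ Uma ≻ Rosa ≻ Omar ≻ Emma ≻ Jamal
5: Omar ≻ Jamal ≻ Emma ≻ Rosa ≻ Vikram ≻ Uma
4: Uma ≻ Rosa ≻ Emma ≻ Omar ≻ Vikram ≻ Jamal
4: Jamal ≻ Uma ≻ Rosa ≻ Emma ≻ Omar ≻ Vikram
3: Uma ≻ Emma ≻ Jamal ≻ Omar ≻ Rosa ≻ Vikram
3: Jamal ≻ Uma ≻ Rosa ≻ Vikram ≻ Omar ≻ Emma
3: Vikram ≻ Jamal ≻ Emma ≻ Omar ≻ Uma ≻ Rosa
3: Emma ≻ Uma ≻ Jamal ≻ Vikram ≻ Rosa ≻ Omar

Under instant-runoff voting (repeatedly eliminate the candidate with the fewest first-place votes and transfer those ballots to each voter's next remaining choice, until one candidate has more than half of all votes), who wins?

Jamal

Round 1: Uma 7, Vikram 7, Rosa 0, Jamal 7, Omar 5, Emma 3. Rosa eliminated.
Round 2: Uma 7, Vikram 7, Jamal 7, Omar 5, Emma 3. Emma eliminated.
Round 3: Uma 10, Vikram 7, Jamal 7, Omar 5. Omar eliminated.
Round 4: Uma 10, Vikram 7, Jamal 12. Vikram eliminated.
Round 5: Uma 14, Jamal 15. Jamal has a majority (≥15).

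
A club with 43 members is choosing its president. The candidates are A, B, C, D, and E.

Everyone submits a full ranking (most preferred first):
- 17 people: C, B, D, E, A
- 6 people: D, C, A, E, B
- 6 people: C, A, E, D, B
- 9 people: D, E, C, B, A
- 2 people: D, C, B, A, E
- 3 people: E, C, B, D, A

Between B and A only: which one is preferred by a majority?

B is ranked above A on 31 ballots; A above B on 12.

B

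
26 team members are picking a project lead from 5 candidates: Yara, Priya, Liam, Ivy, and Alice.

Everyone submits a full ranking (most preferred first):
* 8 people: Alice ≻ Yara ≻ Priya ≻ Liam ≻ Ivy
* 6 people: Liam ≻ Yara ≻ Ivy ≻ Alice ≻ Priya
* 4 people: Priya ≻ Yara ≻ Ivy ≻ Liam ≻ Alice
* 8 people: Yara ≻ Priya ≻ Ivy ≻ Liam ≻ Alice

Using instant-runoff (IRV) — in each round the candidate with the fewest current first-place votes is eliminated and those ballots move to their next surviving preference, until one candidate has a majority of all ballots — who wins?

Round 1: Yara 8, Priya 4, Liam 6, Ivy 0, Alice 8. Ivy eliminated.
Round 2: Yara 8, Priya 4, Liam 6, Alice 8. Priya eliminated.
Round 3: Yara 12, Liam 6, Alice 8. Liam eliminated.
Round 4: Yara 18, Alice 8. Yara has a majority (≥14).

Yara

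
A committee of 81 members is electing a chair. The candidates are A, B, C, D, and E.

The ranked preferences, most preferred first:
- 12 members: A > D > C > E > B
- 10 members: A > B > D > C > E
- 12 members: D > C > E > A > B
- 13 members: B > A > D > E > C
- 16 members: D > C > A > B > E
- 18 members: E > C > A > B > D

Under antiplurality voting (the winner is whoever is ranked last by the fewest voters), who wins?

A

Last-place votes: A 0, B 24, C 13, D 18, E 26.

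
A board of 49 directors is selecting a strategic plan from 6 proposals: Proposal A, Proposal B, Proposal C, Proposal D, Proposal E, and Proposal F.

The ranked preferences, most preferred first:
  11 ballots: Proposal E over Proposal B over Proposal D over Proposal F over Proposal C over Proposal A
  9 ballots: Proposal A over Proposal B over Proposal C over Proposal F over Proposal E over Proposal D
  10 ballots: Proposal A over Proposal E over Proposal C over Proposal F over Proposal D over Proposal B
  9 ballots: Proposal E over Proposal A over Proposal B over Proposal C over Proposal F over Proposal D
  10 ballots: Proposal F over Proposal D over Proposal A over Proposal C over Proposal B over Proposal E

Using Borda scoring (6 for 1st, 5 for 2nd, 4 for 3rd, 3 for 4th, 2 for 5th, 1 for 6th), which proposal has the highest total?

Proposal A

Proposal A: 11×1 + 9×6 + 10×6 + 9×5 + 10×4 = 210
Proposal B: 11×5 + 9×5 + 10×1 + 9×4 + 10×2 = 166
Proposal C: 11×2 + 9×4 + 10×4 + 9×3 + 10×3 = 155
Proposal D: 11×4 + 9×1 + 10×2 + 9×1 + 10×5 = 132
Proposal E: 11×6 + 9×2 + 10×5 + 9×6 + 10×1 = 198
Proposal F: 11×3 + 9×3 + 10×3 + 9×2 + 10×6 = 168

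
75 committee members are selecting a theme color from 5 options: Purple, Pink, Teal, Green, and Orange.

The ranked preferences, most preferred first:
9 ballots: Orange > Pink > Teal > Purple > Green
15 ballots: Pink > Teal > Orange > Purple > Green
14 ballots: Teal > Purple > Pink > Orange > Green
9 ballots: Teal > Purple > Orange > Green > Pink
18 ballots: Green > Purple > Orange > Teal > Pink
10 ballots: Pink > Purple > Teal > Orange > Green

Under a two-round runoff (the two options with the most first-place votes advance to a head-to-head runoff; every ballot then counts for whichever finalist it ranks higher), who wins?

Teal

Round 1 first-place votes: Purple 0, Pink 25, Teal 23, Green 18, Orange 9. Pink and Teal advance.
Runoff: Pink is ranked above Teal on 34 ballots, Teal above Pink on 41.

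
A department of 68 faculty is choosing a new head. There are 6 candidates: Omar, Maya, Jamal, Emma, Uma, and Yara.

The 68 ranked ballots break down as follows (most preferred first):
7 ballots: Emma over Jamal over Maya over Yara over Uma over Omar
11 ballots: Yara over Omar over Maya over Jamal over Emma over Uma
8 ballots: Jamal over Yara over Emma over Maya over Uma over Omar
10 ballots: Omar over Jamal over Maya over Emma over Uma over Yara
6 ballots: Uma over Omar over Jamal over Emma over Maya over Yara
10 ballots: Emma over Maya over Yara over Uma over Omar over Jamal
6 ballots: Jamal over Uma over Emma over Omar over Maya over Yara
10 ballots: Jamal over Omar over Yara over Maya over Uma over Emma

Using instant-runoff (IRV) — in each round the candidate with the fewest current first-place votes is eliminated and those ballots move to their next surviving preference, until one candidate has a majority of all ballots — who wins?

Omar

Round 1: Omar 10, Maya 0, Jamal 24, Emma 17, Uma 6, Yara 11. Maya eliminated.
Round 2: Omar 10, Jamal 24, Emma 17, Uma 6, Yara 11. Uma eliminated.
Round 3: Omar 16, Jamal 24, Emma 17, Yara 11. Yara eliminated.
Round 4: Omar 27, Jamal 24, Emma 17. Emma eliminated.
Round 5: Omar 37, Jamal 31. Omar has a majority (≥35).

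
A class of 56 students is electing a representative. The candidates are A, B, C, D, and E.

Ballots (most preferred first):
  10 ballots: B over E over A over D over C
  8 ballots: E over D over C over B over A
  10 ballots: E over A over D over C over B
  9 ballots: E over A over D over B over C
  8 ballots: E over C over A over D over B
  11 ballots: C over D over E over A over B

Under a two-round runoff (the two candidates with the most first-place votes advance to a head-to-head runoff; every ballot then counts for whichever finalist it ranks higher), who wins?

E

Round 1 first-place votes: A 0, B 10, C 11, D 0, E 35. E and C advance.
Runoff: E is ranked above C on 45 ballots, C above E on 11.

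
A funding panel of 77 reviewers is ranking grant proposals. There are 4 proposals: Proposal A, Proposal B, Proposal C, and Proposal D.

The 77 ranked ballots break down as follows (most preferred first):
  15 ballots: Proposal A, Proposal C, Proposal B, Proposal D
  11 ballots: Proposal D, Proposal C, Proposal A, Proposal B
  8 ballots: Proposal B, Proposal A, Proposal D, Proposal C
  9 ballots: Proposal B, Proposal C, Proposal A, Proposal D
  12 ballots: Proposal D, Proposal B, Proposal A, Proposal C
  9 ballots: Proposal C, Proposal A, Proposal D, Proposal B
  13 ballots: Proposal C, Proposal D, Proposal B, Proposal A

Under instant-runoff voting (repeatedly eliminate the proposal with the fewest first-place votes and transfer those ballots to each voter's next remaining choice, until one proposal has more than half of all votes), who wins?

Proposal C

Round 1: Proposal A 15, Proposal B 17, Proposal C 22, Proposal D 23. Proposal A eliminated.
Round 2: Proposal B 17, Proposal C 37, Proposal D 23. Proposal B eliminated.
Round 3: Proposal C 46, Proposal D 31. Proposal C has a majority (≥39).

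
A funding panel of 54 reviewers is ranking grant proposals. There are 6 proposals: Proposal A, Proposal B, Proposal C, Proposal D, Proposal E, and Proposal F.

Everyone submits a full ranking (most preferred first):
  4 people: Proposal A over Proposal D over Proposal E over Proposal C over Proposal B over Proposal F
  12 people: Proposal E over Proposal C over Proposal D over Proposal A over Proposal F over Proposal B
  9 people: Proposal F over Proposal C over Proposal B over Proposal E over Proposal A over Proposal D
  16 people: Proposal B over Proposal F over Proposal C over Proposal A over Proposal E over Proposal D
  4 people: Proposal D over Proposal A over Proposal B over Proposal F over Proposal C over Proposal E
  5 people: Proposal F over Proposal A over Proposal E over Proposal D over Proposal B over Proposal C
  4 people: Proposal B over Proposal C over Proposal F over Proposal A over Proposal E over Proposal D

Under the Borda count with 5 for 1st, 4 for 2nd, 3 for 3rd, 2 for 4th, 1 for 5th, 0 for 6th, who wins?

Proposal F

Proposal A: 4×5 + 12×2 + 9×1 + 16×2 + 4×4 + 5×4 + 4×2 = 129
Proposal B: 4×1 + 12×0 + 9×3 + 16×5 + 4×3 + 5×1 + 4×5 = 148
Proposal C: 4×2 + 12×4 + 9×4 + 16×3 + 4×1 + 5×0 + 4×4 = 160
Proposal D: 4×4 + 12×3 + 9×0 + 16×0 + 4×5 + 5×2 + 4×0 = 82
Proposal E: 4×3 + 12×5 + 9×2 + 16×1 + 4×0 + 5×3 + 4×1 = 125
Proposal F: 4×0 + 12×1 + 9×5 + 16×4 + 4×2 + 5×5 + 4×3 = 166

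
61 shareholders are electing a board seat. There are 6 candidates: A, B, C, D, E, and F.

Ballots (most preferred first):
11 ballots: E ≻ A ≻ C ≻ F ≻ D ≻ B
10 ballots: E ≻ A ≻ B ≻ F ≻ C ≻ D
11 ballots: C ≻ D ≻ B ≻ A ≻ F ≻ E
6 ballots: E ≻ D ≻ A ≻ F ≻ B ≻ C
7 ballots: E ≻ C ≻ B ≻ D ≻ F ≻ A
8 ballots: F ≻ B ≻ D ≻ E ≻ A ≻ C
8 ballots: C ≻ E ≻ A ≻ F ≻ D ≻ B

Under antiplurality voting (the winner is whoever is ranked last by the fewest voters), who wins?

Last-place votes: A 7, B 19, C 14, D 10, E 11, F 0.

F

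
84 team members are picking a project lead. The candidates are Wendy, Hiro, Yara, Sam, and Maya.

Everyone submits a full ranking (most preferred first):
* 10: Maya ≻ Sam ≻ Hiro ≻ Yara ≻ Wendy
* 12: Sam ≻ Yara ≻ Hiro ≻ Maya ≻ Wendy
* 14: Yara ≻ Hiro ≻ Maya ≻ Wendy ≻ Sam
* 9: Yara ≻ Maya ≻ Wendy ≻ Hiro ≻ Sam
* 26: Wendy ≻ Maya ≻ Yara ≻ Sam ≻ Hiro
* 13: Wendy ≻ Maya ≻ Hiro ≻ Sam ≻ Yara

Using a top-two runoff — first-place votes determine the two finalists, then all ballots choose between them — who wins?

Yara

Round 1 first-place votes: Wendy 39, Hiro 0, Yara 23, Sam 12, Maya 10. Wendy and Yara advance.
Runoff: Wendy is ranked above Yara on 39 ballots, Yara above Wendy on 45.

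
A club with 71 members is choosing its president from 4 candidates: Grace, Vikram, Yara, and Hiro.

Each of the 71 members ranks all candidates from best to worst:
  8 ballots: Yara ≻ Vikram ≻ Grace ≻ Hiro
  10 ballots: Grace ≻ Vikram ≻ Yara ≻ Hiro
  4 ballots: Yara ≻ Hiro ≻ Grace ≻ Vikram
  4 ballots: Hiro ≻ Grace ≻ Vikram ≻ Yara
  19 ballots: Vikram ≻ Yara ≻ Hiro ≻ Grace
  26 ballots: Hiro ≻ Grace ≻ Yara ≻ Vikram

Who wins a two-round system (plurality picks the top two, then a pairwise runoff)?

Vikram

Round 1 first-place votes: Grace 10, Vikram 19, Yara 12, Hiro 30. Hiro and Vikram advance.
Runoff: Hiro is ranked above Vikram on 34 ballots, Vikram above Hiro on 37.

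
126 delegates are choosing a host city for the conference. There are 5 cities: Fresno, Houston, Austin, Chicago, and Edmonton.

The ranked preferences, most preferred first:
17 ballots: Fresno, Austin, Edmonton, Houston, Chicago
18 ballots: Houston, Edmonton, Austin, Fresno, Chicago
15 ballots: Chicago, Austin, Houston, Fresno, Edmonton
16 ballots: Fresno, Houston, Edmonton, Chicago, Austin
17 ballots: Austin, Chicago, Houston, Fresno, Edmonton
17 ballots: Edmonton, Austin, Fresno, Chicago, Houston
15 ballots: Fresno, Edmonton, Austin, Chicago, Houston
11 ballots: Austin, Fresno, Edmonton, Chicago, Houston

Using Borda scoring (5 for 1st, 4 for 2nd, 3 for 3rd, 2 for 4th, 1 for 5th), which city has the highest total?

Fresno: 17×5 + 18×2 + 15×2 + 16×5 + 17×2 + 17×3 + 15×5 + 11×4 = 435
Houston: 17×2 + 18×5 + 15×3 + 16×4 + 17×3 + 17×1 + 15×1 + 11×1 = 327
Austin: 17×4 + 18×3 + 15×4 + 16×1 + 17×5 + 17×4 + 15×3 + 11×5 = 451
Chicago: 17×1 + 18×1 + 15×5 + 16×2 + 17×4 + 17×2 + 15×2 + 11×2 = 296
Edmonton: 17×3 + 18×4 + 15×1 + 16×3 + 17×1 + 17×5 + 15×4 + 11×3 = 381

Austin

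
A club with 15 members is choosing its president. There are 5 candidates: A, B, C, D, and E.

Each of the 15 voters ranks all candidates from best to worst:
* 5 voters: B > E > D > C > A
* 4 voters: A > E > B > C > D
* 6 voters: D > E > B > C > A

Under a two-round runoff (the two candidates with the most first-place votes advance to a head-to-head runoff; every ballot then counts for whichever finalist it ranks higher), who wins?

Round 1 first-place votes: A 4, B 5, C 0, D 6, E 0. D and B advance.
Runoff: D is ranked above B on 6 ballots, B above D on 9.

B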